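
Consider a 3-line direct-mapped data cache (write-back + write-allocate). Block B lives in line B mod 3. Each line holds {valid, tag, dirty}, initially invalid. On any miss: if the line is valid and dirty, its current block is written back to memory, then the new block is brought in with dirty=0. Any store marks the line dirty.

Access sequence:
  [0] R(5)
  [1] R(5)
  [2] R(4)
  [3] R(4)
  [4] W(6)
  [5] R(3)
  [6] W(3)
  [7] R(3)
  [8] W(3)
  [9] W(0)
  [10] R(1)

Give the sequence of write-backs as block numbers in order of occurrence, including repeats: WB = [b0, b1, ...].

WB = [6, 3]

0: R B5 → L2 miss [-]
1: R B5 → L2 hit [-]
2: R B4 → L1 miss [-]
3: R B4 → L1 hit [-]
4: W B6 → L0 miss [D]
5: R B3 → L0 miss wb→B6 [-]
6: W B3 → L0 hit [D]
7: R B3 → L0 hit [D]
8: W B3 → L0 hit [D]
9: W B0 → L0 miss wb→B3 [D]
10: R B1 → L1 miss [-]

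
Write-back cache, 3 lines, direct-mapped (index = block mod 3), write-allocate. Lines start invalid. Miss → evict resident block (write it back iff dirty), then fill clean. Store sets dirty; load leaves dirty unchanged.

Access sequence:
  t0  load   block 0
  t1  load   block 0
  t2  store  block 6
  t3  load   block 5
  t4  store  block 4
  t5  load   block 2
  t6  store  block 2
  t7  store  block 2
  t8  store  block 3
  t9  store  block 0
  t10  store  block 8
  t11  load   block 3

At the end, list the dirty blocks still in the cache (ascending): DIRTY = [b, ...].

DIRTY = [4, 8]

0: R B0 -> L0 miss  d=-]
1: R B0 -> L0 hit  d=-]
2: W B6 -> L0 miss  d=D]
3: R B5 -> L2 miss  d=-]
4: W B4 -> L1 miss  d=D]
5: R B2 -> L2 miss  d=-]
6: W B2 -> L2 hit  d=D]
7: W B2 -> L2 hit  d=D]
8: W B3 -> L0 miss wb->B6  d=D]
9: W B0 -> L0 miss wb->B3  d=D]
10: W B8 -> L2 miss wb->B2  d=D]
11: R B3 -> L0 miss wb->B0  d=-]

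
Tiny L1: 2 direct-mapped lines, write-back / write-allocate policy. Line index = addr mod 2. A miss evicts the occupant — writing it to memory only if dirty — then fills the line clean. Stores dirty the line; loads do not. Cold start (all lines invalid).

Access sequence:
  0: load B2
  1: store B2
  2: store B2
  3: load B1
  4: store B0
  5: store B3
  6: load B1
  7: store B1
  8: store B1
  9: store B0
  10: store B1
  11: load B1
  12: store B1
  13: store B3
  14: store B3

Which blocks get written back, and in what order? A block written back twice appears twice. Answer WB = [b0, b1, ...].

0: R B2 → L0 miss [-]
1: W B2 → L0 hit [D]
2: W B2 → L0 hit [D]
3: R B1 → L1 miss [-]
4: W B0 → L0 miss wb→B2 [D]
5: W B3 → L1 miss [D]
6: R B1 → L1 miss wb→B3 [-]
7: W B1 → L1 hit [D]
8: W B1 → L1 hit [D]
9: W B0 → L0 hit [D]
10: W B1 → L1 hit [D]
11: R B1 → L1 hit [D]
12: W B1 → L1 hit [D]
13: W B3 → L1 miss wb→B1 [D]
14: W B3 → L1 hit [D]

WB = [2, 3, 1]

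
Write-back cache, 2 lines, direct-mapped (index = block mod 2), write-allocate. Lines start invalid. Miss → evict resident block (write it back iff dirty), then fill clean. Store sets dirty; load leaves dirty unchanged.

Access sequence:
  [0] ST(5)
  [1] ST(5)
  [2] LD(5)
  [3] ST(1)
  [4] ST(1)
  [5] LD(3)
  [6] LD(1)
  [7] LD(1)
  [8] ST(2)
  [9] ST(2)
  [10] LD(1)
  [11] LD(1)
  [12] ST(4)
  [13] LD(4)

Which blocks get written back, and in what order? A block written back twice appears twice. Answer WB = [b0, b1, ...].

WB = [5, 1, 2]

  0 | W B5 → L1 miss [D]
  1 | W B5 → L1 hit [D]
  2 | R B5 → L1 hit [D]
  3 | W B1 → L1 miss wb→B5 [D]
  4 | W B1 → L1 hit [D]
  5 | R B3 → L1 miss wb→B1 [-]
  6 | R B1 → L1 miss [-]
  7 | R B1 → L1 hit [-]
  8 | W B2 → L0 miss [D]
  9 | W B2 → L0 hit [D]
  10 | R B1 → L1 hit [-]
  11 | R B1 → L1 hit [-]
  12 | W B4 → L0 miss wb→B2 [D]
  13 | R B4 → L0 hit [D]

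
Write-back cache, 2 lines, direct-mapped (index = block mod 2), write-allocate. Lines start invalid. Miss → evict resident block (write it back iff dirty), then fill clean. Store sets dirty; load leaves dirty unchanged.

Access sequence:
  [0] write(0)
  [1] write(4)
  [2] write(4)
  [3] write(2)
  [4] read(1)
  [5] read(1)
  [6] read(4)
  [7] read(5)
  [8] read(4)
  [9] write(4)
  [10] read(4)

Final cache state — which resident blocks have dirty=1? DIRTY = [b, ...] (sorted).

DIRTY = [4]

  0 | W B0 → L0 miss [D]
  1 | W B4 → L0 miss wb→B0 [D]
  2 | W B4 → L0 hit [D]
  3 | W B2 → L0 miss wb→B4 [D]
  4 | R B1 → L1 miss [-]
  5 | R B1 → L1 hit [-]
  6 | R B4 → L0 miss wb→B2 [-]
  7 | R B5 → L1 miss [-]
  8 | R B4 → L0 hit [-]
  9 | W B4 → L0 hit [D]
  10 | R B4 → L0 hit [D]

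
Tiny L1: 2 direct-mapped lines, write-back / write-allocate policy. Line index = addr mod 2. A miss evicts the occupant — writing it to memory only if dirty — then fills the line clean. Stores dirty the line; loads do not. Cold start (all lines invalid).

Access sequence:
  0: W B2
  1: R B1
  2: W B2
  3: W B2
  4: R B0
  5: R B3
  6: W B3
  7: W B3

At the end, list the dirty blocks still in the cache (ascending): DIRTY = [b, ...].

DIRTY = [3]

0: W B2 -> L0 miss  d=D]
1: R B1 -> L1 miss  d=-]
2: W B2 -> L0 hit  d=D]
3: W B2 -> L0 hit  d=D]
4: R B0 -> L0 miss wb->B2  d=-]
5: R B3 -> L1 miss  d=-]
6: W B3 -> L1 hit  d=D]
7: W B3 -> L1 hit  d=D]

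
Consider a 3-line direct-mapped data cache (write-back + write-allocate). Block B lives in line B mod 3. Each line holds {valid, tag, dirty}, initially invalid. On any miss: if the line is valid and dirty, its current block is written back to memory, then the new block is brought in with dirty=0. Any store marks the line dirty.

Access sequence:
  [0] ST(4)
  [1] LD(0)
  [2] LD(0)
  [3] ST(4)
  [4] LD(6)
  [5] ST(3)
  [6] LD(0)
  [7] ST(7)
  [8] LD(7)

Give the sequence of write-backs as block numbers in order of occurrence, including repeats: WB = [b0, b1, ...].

0: W B4 -> L1 miss  d=D]
1: R B0 -> L0 miss  d=-]
2: R B0 -> L0 hit  d=-]
3: W B4 -> L1 hit  d=D]
4: R B6 -> L0 miss  d=-]
5: W B3 -> L0 miss  d=D]
6: R B0 -> L0 miss wb->B3  d=-]
7: W B7 -> L1 miss wb->B4  d=D]
8: R B7 -> L1 hit  d=D]

WB = [3, 4]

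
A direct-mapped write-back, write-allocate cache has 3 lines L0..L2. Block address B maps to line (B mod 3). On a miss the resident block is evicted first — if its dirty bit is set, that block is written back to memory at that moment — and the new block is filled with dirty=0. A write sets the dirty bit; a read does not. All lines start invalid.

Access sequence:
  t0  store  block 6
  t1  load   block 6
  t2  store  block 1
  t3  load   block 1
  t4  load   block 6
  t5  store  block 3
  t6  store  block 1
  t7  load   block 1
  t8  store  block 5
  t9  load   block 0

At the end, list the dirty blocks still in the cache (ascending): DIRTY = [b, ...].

0: W B6 -> L0 miss  d=D]
1: R B6 -> L0 hit  d=D]
2: W B1 -> L1 miss  d=D]
3: R B1 -> L1 hit  d=D]
4: R B6 -> L0 hit  d=D]
5: W B3 -> L0 miss wb->B6  d=D]
6: W B1 -> L1 hit  d=D]
7: R B1 -> L1 hit  d=D]
8: W B5 -> L2 miss  d=D]
9: R B0 -> L0 miss wb->B3  d=-]

DIRTY = [1, 5]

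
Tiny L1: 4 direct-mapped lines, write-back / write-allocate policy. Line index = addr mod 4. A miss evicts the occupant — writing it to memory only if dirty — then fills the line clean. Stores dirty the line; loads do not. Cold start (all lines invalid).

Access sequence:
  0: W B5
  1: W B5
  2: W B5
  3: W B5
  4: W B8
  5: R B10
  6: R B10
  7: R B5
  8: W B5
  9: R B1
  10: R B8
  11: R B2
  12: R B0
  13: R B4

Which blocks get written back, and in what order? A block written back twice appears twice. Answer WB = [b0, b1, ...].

WB = [5, 8]

0: W B5 -> L1 miss  d=D]
1: W B5 -> L1 hit  d=D]
2: W B5 -> L1 hit  d=D]
3: W B5 -> L1 hit  d=D]
4: W B8 -> L0 miss  d=D]
5: R B10 -> L2 miss  d=-]
6: R B10 -> L2 hit  d=-]
7: R B5 -> L1 hit  d=D]
8: W B5 -> L1 hit  d=D]
9: R B1 -> L1 miss wb->B5  d=-]
10: R B8 -> L0 hit  d=D]
11: R B2 -> L2 miss  d=-]
12: R B0 -> L0 miss wb->B8  d=-]
13: R B4 -> L0 miss  d=-]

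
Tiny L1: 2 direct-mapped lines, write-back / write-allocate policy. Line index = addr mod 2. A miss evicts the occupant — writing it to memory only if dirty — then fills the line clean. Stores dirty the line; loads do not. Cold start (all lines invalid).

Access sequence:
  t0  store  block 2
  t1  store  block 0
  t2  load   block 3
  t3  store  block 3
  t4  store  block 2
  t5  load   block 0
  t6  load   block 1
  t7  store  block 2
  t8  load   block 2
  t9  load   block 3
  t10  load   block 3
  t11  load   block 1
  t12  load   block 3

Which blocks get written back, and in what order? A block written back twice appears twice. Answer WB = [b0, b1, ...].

0: W B2 -> L0 miss  d=D]
1: W B0 -> L0 miss wb->B2  d=D]
2: R B3 -> L1 miss  d=-]
3: W B3 -> L1 hit  d=D]
4: W B2 -> L0 miss wb->B0  d=D]
5: R B0 -> L0 miss wb->B2  d=-]
6: R B1 -> L1 miss wb->B3  d=-]
7: W B2 -> L0 miss  d=D]
8: R B2 -> L0 hit  d=D]
9: R B3 -> L1 miss  d=-]
10: R B3 -> L1 hit  d=-]
11: R B1 -> L1 miss  d=-]
12: R B3 -> L1 miss  d=-]

WB = [2, 0, 2, 3]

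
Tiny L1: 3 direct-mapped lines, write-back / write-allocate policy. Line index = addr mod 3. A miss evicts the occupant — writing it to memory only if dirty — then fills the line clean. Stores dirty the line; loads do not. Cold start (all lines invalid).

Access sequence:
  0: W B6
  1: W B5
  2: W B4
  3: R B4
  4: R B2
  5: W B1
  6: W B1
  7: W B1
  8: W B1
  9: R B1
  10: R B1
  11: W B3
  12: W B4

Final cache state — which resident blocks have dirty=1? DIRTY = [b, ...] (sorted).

  0 | W B6 → L0 miss [D]
  1 | W B5 → L2 miss [D]
  2 | W B4 → L1 miss [D]
  3 | R B4 → L1 hit [D]
  4 | R B2 → L2 miss wb→B5 [-]
  5 | W B1 → L1 miss wb→B4 [D]
  6 | W B1 → L1 hit [D]
  7 | W B1 → L1 hit [D]
  8 | W B1 → L1 hit [D]
  9 | R B1 → L1 hit [D]
  10 | R B1 → L1 hit [D]
  11 | W B3 → L0 miss wb→B6 [D]
  12 | W B4 → L1 miss wb→B1 [D]

DIRTY = [3, 4]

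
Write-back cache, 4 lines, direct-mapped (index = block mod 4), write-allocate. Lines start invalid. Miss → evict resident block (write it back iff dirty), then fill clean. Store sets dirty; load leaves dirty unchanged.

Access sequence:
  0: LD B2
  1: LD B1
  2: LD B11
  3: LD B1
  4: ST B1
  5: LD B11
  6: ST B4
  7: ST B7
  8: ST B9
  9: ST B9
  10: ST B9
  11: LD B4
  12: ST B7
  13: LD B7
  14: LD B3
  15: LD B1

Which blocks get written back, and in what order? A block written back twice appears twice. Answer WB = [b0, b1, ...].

  0 | R B2 → L2 miss [-]
  1 | R B1 → L1 miss [-]
  2 | R B11 → L3 miss [-]
  3 | R B1 → L1 hit [-]
  4 | W B1 → L1 hit [D]
  5 | R B11 → L3 hit [-]
  6 | W B4 → L0 miss [D]
  7 | W B7 → L3 miss [D]
  8 | W B9 → L1 miss wb→B1 [D]
  9 | W B9 → L1 hit [D]
  10 | W B9 → L1 hit [D]
  11 | R B4 → L0 hit [D]
  12 | W B7 → L3 hit [D]
  13 | R B7 → L3 hit [D]
  14 | R B3 → L3 miss wb→B7 [-]
  15 | R B1 → L1 miss wb→B9 [-]

WB = [1, 7, 9]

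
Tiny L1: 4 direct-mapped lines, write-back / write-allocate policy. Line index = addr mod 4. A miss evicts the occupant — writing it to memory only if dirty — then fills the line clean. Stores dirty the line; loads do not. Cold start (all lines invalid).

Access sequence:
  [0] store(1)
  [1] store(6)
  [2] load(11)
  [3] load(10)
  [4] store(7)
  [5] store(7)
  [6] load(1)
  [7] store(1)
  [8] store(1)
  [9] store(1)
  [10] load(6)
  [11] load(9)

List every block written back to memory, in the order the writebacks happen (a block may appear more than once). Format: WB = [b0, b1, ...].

  0 | W B1 → L1 miss [D]
  1 | W B6 → L2 miss [D]
  2 | R B11 → L3 miss [-]
  3 | R B10 → L2 miss wb→B6 [-]
  4 | W B7 → L3 miss [D]
  5 | W B7 → L3 hit [D]
  6 | R B1 → L1 hit [D]
  7 | W B1 → L1 hit [D]
  8 | W B1 → L1 hit [D]
  9 | W B1 → L1 hit [D]
  10 | R B6 → L2 miss [-]
  11 | R B9 → L1 miss wb→B1 [-]

WB = [6, 1]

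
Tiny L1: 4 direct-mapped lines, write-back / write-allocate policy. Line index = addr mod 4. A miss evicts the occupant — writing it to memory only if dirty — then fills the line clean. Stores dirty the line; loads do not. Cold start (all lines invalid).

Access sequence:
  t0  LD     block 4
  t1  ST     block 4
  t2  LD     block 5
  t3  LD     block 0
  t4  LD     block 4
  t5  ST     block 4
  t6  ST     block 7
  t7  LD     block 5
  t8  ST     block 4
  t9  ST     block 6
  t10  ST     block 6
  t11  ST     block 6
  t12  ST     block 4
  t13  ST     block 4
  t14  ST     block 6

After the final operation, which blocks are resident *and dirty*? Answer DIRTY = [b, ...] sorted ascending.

  0 | R B4 → L0 miss [-]
  1 | W B4 → L0 hit [D]
  2 | R B5 → L1 miss [-]
  3 | R B0 → L0 miss wb→B4 [-]
  4 | R B4 → L0 miss [-]
  5 | W B4 → L0 hit [D]
  6 | W B7 → L3 miss [D]
  7 | R B5 → L1 hit [-]
  8 | W B4 → L0 hit [D]
  9 | W B6 → L2 miss [D]
  10 | W B6 → L2 hit [D]
  11 | W B6 → L2 hit [D]
  12 | W B4 → L0 hit [D]
  13 | W B4 → L0 hit [D]
  14 | W B6 → L2 hit [D]

DIRTY = [4, 6, 7]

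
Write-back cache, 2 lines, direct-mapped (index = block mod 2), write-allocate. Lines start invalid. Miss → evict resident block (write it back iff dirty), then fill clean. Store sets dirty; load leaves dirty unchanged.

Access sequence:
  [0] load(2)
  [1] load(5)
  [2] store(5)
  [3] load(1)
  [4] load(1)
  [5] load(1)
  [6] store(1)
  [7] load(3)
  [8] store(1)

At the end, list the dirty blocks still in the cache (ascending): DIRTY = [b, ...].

0: R B2 → L0 miss [-]
1: R B5 → L1 miss [-]
2: W B5 → L1 hit [D]
3: R B1 → L1 miss wb→B5 [-]
4: R B1 → L1 hit [-]
5: R B1 → L1 hit [-]
6: W B1 → L1 hit [D]
7: R B3 → L1 miss wb→B1 [-]
8: W B1 → L1 miss [D]

DIRTY = [1]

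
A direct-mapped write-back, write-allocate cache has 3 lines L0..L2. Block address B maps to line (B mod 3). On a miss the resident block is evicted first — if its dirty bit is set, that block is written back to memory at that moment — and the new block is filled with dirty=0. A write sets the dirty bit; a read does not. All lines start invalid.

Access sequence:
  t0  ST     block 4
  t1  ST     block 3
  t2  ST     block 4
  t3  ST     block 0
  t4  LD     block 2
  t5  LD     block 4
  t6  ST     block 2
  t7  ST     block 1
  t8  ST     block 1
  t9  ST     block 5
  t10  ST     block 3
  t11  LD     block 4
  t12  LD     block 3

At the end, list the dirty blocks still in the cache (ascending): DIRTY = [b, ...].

0: W B4 → L1 miss [D]
1: W B3 → L0 miss [D]
2: W B4 → L1 hit [D]
3: W B0 → L0 miss wb→B3 [D]
4: R B2 → L2 miss [-]
5: R B4 → L1 hit [D]
6: W B2 → L2 hit [D]
7: W B1 → L1 miss wb→B4 [D]
8: W B1 → L1 hit [D]
9: W B5 → L2 miss wb→B2 [D]
10: W B3 → L0 miss wb→B0 [D]
11: R B4 → L1 miss wb→B1 [-]
12: R B3 → L0 hit [D]

DIRTY = [3, 5]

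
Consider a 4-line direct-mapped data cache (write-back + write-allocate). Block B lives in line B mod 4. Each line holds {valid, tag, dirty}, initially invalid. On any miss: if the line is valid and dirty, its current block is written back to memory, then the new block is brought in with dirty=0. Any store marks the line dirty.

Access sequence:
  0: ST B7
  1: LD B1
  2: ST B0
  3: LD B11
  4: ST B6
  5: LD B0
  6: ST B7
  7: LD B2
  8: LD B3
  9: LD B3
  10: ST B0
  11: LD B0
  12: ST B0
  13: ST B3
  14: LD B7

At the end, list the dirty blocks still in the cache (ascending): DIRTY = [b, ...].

DIRTY = [0]

  0 | W B7 → L3 miss [D]
  1 | R B1 → L1 miss [-]
  2 | W B0 → L0 miss [D]
  3 | R B11 → L3 miss wb→B7 [-]
  4 | W B6 → L2 miss [D]
  5 | R B0 → L0 hit [D]
  6 | W B7 → L3 miss [D]
  7 | R B2 → L2 miss wb→B6 [-]
  8 | R B3 → L3 miss wb→B7 [-]
  9 | R B3 → L3 hit [-]
  10 | W B0 → L0 hit [D]
  11 | R B0 → L0 hit [D]
  12 | W B0 → L0 hit [D]
  13 | W B3 → L3 hit [D]
  14 | R B7 → L3 miss wb→B3 [-]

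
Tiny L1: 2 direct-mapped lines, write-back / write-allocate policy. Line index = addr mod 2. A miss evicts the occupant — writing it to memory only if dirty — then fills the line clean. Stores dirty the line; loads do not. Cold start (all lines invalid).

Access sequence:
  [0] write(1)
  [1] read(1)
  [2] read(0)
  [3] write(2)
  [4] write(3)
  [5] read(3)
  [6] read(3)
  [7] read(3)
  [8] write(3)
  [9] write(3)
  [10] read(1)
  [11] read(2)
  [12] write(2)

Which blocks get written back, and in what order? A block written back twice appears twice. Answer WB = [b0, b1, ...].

WB = [1, 3]

0: W B1 -> L1 miss  d=D]
1: R B1 -> L1 hit  d=D]
2: R B0 -> L0 miss  d=-]
3: W B2 -> L0 miss  d=D]
4: W B3 -> L1 miss wb->B1  d=D]
5: R B3 -> L1 hit  d=D]
6: R B3 -> L1 hit  d=D]
7: R B3 -> L1 hit  d=D]
8: W B3 -> L1 hit  d=D]
9: W B3 -> L1 hit  d=D]
10: R B1 -> L1 miss wb->B3  d=-]
11: R B2 -> L0 hit  d=D]
12: W B2 -> L0 hit  d=D]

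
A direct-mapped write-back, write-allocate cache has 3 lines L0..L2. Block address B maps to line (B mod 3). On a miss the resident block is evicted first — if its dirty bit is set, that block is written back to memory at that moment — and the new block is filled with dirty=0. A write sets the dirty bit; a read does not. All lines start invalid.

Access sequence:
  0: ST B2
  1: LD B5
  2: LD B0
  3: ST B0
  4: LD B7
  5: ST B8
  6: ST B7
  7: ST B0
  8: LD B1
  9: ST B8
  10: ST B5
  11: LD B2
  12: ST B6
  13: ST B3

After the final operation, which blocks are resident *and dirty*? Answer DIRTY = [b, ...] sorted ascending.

DIRTY = [3]

0: W B2 -> L2 miss  d=D]
1: R B5 -> L2 miss wb->B2  d=-]
2: R B0 -> L0 miss  d=-]
3: W B0 -> L0 hit  d=D]
4: R B7 -> L1 miss  d=-]
5: W B8 -> L2 miss  d=D]
6: W B7 -> L1 hit  d=D]
7: W B0 -> L0 hit  d=D]
8: R B1 -> L1 miss wb->B7  d=-]
9: W B8 -> L2 hit  d=D]
10: W B5 -> L2 miss wb->B8  d=D]
11: R B2 -> L2 miss wb->B5  d=-]
12: W B6 -> L0 miss wb->B0  d=D]
13: W B3 -> L0 miss wb->B6  d=D]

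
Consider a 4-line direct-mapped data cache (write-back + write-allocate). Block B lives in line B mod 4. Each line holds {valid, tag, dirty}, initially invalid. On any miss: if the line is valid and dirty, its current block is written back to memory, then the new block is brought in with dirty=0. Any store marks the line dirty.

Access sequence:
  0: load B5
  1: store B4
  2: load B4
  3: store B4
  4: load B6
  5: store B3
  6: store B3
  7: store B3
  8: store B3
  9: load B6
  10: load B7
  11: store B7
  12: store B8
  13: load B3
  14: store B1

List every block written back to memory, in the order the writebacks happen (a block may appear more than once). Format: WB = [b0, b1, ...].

0: R B5 -> L1 miss  d=-]
1: W B4 -> L0 miss  d=D]
2: R B4 -> L0 hit  d=D]
3: W B4 -> L0 hit  d=D]
4: R B6 -> L2 miss  d=-]
5: W B3 -> L3 miss  d=D]
6: W B3 -> L3 hit  d=D]
7: W B3 -> L3 hit  d=D]
8: W B3 -> L3 hit  d=D]
9: R B6 -> L2 hit  d=-]
10: R B7 -> L3 miss wb->B3  d=-]
11: W B7 -> L3 hit  d=D]
12: W B8 -> L0 miss wb->B4  d=D]
13: R B3 -> L3 miss wb->B7  d=-]
14: W B1 -> L1 miss  d=D]

WB = [3, 4, 7]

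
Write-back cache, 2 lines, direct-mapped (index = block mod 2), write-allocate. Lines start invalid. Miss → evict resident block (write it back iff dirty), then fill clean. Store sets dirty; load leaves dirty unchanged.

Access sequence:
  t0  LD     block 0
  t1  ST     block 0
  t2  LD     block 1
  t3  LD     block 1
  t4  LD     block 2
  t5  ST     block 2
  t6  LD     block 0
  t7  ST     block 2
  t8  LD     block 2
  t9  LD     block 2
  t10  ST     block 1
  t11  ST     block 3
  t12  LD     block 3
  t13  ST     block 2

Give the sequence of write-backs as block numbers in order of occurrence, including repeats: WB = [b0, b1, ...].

0: R B0 → L0 miss [-]
1: W B0 → L0 hit [D]
2: R B1 → L1 miss [-]
3: R B1 → L1 hit [-]
4: R B2 → L0 miss wb→B0 [-]
5: W B2 → L0 hit [D]
6: R B0 → L0 miss wb→B2 [-]
7: W B2 → L0 miss [D]
8: R B2 → L0 hit [D]
9: R B2 → L0 hit [D]
10: W B1 → L1 hit [D]
11: W B3 → L1 miss wb→B1 [D]
12: R B3 → L1 hit [D]
13: W B2 → L0 hit [D]

WB = [0, 2, 1]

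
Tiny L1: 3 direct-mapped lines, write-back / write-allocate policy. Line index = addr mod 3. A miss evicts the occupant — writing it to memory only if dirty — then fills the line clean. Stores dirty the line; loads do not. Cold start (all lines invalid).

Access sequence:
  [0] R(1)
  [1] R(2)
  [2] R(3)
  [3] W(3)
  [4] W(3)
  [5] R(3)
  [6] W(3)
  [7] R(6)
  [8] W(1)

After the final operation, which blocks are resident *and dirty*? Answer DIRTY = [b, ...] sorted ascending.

0: R B1 -> L1 miss  d=-]
1: R B2 -> L2 miss  d=-]
2: R B3 -> L0 miss  d=-]
3: W B3 -> L0 hit  d=D]
4: W B3 -> L0 hit  d=D]
5: R B3 -> L0 hit  d=D]
6: W B3 -> L0 hit  d=D]
7: R B6 -> L0 miss wb->B3  d=-]
8: W B1 -> L1 hit  d=D]

DIRTY = [1]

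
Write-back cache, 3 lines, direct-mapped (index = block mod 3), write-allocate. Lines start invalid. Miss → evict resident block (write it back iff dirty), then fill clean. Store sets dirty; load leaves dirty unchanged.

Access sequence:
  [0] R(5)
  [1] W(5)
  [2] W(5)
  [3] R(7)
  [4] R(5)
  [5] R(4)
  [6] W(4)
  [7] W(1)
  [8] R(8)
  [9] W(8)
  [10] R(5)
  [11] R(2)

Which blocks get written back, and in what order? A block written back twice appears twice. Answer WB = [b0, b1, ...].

WB = [4, 5, 8]

0: R B5 → L2 miss [-]
1: W B5 → L2 hit [D]
2: W B5 → L2 hit [D]
3: R B7 → L1 miss [-]
4: R B5 → L2 hit [D]
5: R B4 → L1 miss [-]
6: W B4 → L1 hit [D]
7: W B1 → L1 miss wb→B4 [D]
8: R B8 → L2 miss wb→B5 [-]
9: W B8 → L2 hit [D]
10: R B5 → L2 miss wb→B8 [-]
11: R B2 → L2 miss [-]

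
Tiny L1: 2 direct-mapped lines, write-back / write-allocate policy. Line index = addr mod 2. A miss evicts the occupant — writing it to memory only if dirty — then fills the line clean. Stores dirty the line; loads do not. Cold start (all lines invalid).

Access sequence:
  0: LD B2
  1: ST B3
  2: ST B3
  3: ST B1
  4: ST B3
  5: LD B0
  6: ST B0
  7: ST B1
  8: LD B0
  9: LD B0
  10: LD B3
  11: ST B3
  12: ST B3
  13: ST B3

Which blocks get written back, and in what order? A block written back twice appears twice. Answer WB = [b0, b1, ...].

  0 | R B2 → L0 miss [-]
  1 | W B3 → L1 miss [D]
  2 | W B3 → L1 hit [D]
  3 | W B1 → L1 miss wb→B3 [D]
  4 | W B3 → L1 miss wb→B1 [D]
  5 | R B0 → L0 miss [-]
  6 | W B0 → L0 hit [D]
  7 | W B1 → L1 miss wb→B3 [D]
  8 | R B0 → L0 hit [D]
  9 | R B0 → L0 hit [D]
  10 | R B3 → L1 miss wb→B1 [-]
  11 | W B3 → L1 hit [D]
  12 | W B3 → L1 hit [D]
  13 | W B3 → L1 hit [D]

WB = [3, 1, 3, 1]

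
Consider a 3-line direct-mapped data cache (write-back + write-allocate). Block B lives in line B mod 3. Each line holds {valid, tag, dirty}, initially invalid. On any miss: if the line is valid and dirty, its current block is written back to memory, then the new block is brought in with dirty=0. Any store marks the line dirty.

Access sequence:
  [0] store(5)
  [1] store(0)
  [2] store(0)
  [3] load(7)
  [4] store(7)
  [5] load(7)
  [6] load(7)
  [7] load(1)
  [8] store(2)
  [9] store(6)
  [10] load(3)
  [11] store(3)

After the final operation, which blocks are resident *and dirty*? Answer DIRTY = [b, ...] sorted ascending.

0: W B5 → L2 miss [D]
1: W B0 → L0 miss [D]
2: W B0 → L0 hit [D]
3: R B7 → L1 miss [-]
4: W B7 → L1 hit [D]
5: R B7 → L1 hit [D]
6: R B7 → L1 hit [D]
7: R B1 → L1 miss wb→B7 [-]
8: W B2 → L2 miss wb→B5 [D]
9: W B6 → L0 miss wb→B0 [D]
10: R B3 → L0 miss wb→B6 [-]
11: W B3 → L0 hit [D]

DIRTY = [2, 3]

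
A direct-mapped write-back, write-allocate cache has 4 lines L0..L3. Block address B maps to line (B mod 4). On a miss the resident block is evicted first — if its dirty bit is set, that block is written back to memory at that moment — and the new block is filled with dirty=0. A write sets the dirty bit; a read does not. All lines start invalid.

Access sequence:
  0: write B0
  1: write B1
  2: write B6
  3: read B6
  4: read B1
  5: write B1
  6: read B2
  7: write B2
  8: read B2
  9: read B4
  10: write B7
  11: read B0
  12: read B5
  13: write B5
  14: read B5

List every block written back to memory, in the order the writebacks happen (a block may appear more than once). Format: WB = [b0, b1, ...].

0: W B0 → L0 miss [D]
1: W B1 → L1 miss [D]
2: W B6 → L2 miss [D]
3: R B6 → L2 hit [D]
4: R B1 → L1 hit [D]
5: W B1 → L1 hit [D]
6: R B2 → L2 miss wb→B6 [-]
7: W B2 → L2 hit [D]
8: R B2 → L2 hit [D]
9: R B4 → L0 miss wb→B0 [-]
10: W B7 → L3 miss [D]
11: R B0 → L0 miss [-]
12: R B5 → L1 miss wb→B1 [-]
13: W B5 → L1 hit [D]
14: R B5 → L1 hit [D]

WB = [6, 0, 1]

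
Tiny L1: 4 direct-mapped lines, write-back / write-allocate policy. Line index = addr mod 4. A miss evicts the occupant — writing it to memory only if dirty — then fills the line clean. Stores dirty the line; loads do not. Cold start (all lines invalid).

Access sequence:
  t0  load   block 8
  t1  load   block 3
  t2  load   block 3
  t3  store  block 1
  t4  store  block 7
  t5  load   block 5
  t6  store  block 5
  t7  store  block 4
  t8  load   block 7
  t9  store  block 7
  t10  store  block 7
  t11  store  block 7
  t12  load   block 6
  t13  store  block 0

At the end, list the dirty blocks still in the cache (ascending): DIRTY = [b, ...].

0: R B8 → L0 miss [-]
1: R B3 → L3 miss [-]
2: R B3 → L3 hit [-]
3: W B1 → L1 miss [D]
4: W B7 → L3 miss [D]
5: R B5 → L1 miss wb→B1 [-]
6: W B5 → L1 hit [D]
7: W B4 → L0 miss [D]
8: R B7 → L3 hit [D]
9: W B7 → L3 hit [D]
10: W B7 → L3 hit [D]
11: W B7 → L3 hit [D]
12: R B6 → L2 miss [-]
13: W B0 → L0 miss wb→B4 [D]

DIRTY = [0, 5, 7]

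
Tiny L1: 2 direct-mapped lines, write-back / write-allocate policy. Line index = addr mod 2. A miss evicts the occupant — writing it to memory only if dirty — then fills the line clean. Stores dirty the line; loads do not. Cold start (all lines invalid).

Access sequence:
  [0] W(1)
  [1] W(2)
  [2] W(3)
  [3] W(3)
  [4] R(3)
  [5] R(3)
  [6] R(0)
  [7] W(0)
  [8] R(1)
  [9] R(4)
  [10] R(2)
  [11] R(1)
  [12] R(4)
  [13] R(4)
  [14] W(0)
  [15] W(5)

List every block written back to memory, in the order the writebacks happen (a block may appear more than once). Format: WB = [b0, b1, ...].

  0 | W B1 → L1 miss [D]
  1 | W B2 → L0 miss [D]
  2 | W B3 → L1 miss wb→B1 [D]
  3 | W B3 → L1 hit [D]
  4 | R B3 → L1 hit [D]
  5 | R B3 → L1 hit [D]
  6 | R B0 → L0 miss wb→B2 [-]
  7 | W B0 → L0 hit [D]
  8 | R B1 → L1 miss wb→B3 [-]
  9 | R B4 → L0 miss wb→B0 [-]
  10 | R B2 → L0 miss [-]
  11 | R B1 → L1 hit [-]
  12 | R B4 → L0 miss [-]
  13 | R B4 → L0 hit [-]
  14 | W B0 → L0 miss [D]
  15 | W B5 → L1 miss [D]

WB = [1, 2, 3, 0]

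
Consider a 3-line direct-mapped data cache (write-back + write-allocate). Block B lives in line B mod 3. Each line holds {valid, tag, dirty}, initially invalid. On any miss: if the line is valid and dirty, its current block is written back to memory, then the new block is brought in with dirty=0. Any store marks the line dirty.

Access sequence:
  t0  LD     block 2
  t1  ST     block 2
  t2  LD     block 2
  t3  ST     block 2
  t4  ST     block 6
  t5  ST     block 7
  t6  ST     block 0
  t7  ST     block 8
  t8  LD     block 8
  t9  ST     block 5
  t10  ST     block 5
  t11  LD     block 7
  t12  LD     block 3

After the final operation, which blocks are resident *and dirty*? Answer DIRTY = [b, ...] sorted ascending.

DIRTY = [5, 7]

0: R B2 -> L2 miss  d=-]
1: W B2 -> L2 hit  d=D]
2: R B2 -> L2 hit  d=D]
3: W B2 -> L2 hit  d=D]
4: W B6 -> L0 miss  d=D]
5: W B7 -> L1 miss  d=D]
6: W B0 -> L0 miss wb->B6  d=D]
7: W B8 -> L2 miss wb->B2  d=D]
8: R B8 -> L2 hit  d=D]
9: W B5 -> L2 miss wb->B8  d=D]
10: W B5 -> L2 hit  d=D]
11: R B7 -> L1 hit  d=D]
12: R B3 -> L0 miss wb->B0  d=-]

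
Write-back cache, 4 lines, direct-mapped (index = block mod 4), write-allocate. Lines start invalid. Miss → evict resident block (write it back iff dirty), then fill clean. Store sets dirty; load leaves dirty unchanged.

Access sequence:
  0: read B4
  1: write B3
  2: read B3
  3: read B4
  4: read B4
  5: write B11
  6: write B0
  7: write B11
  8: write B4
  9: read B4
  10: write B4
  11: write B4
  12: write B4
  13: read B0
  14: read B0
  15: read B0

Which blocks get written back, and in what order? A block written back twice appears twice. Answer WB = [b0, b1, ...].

  0 | R B4 → L0 miss [-]
  1 | W B3 → L3 miss [D]
  2 | R B3 → L3 hit [D]
  3 | R B4 → L0 hit [-]
  4 | R B4 → L0 hit [-]
  5 | W B11 → L3 miss wb→B3 [D]
  6 | W B0 → L0 miss [D]
  7 | W B11 → L3 hit [D]
  8 | W B4 → L0 miss wb→B0 [D]
  9 | R B4 → L0 hit [D]
  10 | W B4 → L0 hit [D]
  11 | W B4 → L0 hit [D]
  12 | W B4 → L0 hit [D]
  13 | R B0 → L0 miss wb→B4 [-]
  14 | R B0 → L0 hit [-]
  15 | R B0 → L0 hit [-]

WB = [3, 0, 4]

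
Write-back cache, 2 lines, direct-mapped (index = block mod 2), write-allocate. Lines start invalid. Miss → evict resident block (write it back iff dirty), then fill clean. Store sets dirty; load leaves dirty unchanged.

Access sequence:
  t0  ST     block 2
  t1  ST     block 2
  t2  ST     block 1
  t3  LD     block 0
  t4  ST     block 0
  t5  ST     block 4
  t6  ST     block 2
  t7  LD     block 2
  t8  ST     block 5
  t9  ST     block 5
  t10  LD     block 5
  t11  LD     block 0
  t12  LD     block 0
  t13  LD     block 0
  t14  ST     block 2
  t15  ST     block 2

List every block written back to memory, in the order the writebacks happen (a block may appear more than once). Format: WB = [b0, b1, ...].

WB = [2, 0, 4, 1, 2]

0: W B2 -> L0 miss  d=D]
1: W B2 -> L0 hit  d=D]
2: W B1 -> L1 miss  d=D]
3: R B0 -> L0 miss wb->B2  d=-]
4: W B0 -> L0 hit  d=D]
5: W B4 -> L0 miss wb->B0  d=D]
6: W B2 -> L0 miss wb->B4  d=D]
7: R B2 -> L0 hit  d=D]
8: W B5 -> L1 miss wb->B1  d=D]
9: W B5 -> L1 hit  d=D]
10: R B5 -> L1 hit  d=D]
11: R B0 -> L0 miss wb->B2  d=-]
12: R B0 -> L0 hit  d=-]
13: R B0 -> L0 hit  d=-]
14: W B2 -> L0 miss  d=D]
15: W B2 -> L0 hit  d=D]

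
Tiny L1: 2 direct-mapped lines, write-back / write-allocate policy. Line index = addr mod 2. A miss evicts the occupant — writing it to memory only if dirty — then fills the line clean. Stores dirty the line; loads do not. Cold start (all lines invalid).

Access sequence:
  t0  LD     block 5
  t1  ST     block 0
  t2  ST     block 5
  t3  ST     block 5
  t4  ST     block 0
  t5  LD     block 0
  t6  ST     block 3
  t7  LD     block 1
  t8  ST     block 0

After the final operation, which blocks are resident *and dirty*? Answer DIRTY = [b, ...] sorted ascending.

0: R B5 → L1 miss [-]
1: W B0 → L0 miss [D]
2: W B5 → L1 hit [D]
3: W B5 → L1 hit [D]
4: W B0 → L0 hit [D]
5: R B0 → L0 hit [D]
6: W B3 → L1 miss wb→B5 [D]
7: R B1 → L1 miss wb→B3 [-]
8: W B0 → L0 hit [D]

DIRTY = [0]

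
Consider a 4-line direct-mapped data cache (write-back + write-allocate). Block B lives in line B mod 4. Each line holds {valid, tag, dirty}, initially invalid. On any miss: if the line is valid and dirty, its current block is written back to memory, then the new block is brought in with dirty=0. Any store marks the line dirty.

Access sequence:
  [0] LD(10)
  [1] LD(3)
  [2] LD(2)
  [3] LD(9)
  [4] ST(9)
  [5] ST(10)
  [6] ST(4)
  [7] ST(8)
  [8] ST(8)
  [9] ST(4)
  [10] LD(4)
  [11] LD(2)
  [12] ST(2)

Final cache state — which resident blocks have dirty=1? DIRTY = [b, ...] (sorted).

DIRTY = [2, 4, 9]

0: R B10 -> L2 miss  d=-]
1: R B3 -> L3 miss  d=-]
2: R B2 -> L2 miss  d=-]
3: R B9 -> L1 miss  d=-]
4: W B9 -> L1 hit  d=D]
5: W B10 -> L2 miss  d=D]
6: W B4 -> L0 miss  d=D]
7: W B8 -> L0 miss wb->B4  d=D]
8: W B8 -> L0 hit  d=D]
9: W B4 -> L0 miss wb->B8  d=D]
10: R B4 -> L0 hit  d=D]
11: R B2 -> L2 miss wb->B10  d=-]
12: W B2 -> L2 hit  d=D]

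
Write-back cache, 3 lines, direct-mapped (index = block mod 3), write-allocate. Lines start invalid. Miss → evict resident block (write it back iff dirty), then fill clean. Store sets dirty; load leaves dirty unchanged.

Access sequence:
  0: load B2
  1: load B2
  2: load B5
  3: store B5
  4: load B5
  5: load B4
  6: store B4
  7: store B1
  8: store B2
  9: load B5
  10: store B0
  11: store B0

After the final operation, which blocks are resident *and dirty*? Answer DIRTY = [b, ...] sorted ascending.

DIRTY = [0, 1]

0: R B2 -> L2 miss  d=-]
1: R B2 -> L2 hit  d=-]
2: R B5 -> L2 miss  d=-]
3: W B5 -> L2 hit  d=D]
4: R B5 -> L2 hit  d=D]
5: R B4 -> L1 miss  d=-]
6: W B4 -> L1 hit  d=D]
7: W B1 -> L1 miss wb->B4  d=D]
8: W B2 -> L2 miss wb->B5  d=D]
9: R B5 -> L2 miss wb->B2  d=-]
10: W B0 -> L0 miss  d=D]
11: W B0 -> L0 hit  d=D]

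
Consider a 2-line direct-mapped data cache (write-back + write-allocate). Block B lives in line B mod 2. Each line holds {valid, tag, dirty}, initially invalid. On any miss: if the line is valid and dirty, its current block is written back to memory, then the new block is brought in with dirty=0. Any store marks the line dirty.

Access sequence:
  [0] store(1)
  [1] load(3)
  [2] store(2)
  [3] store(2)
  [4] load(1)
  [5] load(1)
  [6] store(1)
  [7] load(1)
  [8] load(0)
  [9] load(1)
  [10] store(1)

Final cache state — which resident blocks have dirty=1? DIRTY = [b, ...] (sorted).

DIRTY = [1]

  0 | W B1 → L1 miss [D]
  1 | R B3 → L1 miss wb→B1 [-]
  2 | W B2 → L0 miss [D]
  3 | W B2 → L0 hit [D]
  4 | R B1 → L1 miss [-]
  5 | R B1 → L1 hit [-]
  6 | W B1 → L1 hit [D]
  7 | R B1 → L1 hit [D]
  8 | R B0 → L0 miss wb→B2 [-]
  9 | R B1 → L1 hit [D]
  10 | W B1 → L1 hit [D]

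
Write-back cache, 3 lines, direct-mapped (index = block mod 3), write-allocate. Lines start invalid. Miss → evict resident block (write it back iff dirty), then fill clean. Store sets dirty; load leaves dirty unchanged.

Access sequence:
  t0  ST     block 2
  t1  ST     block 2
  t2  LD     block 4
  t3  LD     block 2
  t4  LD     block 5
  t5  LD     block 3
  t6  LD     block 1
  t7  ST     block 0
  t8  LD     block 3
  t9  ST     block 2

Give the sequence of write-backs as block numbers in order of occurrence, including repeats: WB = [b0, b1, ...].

WB = [2, 0]

  0 | W B2 → L2 miss [D]
  1 | W B2 → L2 hit [D]
  2 | R B4 → L1 miss [-]
  3 | R B2 → L2 hit [D]
  4 | R B5 → L2 miss wb→B2 [-]
  5 | R B3 → L0 miss [-]
  6 | R B1 → L1 miss [-]
  7 | W B0 → L0 miss [D]
  8 | R B3 → L0 miss wb→B0 [-]
  9 | W B2 → L2 miss [D]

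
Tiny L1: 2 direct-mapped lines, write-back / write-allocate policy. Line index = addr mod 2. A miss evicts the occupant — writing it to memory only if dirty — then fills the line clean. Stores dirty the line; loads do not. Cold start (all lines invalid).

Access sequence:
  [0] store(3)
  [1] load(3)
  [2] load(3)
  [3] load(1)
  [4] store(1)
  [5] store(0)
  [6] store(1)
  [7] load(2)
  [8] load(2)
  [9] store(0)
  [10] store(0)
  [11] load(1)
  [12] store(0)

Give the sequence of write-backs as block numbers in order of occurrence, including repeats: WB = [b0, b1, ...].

WB = [3, 0]

0: W B3 → L1 miss [D]
1: R B3 → L1 hit [D]
2: R B3 → L1 hit [D]
3: R B1 → L1 miss wb→B3 [-]
4: W B1 → L1 hit [D]
5: W B0 → L0 miss [D]
6: W B1 → L1 hit [D]
7: R B2 → L0 miss wb→B0 [-]
8: R B2 → L0 hit [-]
9: W B0 → L0 miss [D]
10: W B0 → L0 hit [D]
11: R B1 → L1 hit [D]
12: W B0 → L0 hit [D]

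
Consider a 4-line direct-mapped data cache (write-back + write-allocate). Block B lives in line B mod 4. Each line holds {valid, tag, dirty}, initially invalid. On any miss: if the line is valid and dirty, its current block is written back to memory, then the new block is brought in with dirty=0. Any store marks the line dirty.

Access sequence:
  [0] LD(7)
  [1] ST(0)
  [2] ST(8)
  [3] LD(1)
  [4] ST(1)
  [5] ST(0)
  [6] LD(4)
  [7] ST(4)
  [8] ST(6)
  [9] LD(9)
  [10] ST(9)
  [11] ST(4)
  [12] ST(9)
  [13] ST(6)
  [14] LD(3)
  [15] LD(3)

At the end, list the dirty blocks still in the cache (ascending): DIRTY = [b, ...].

DIRTY = [4, 6, 9]

0: R B7 → L3 miss [-]
1: W B0 → L0 miss [D]
2: W B8 → L0 miss wb→B0 [D]
3: R B1 → L1 miss [-]
4: W B1 → L1 hit [D]
5: W B0 → L0 miss wb→B8 [D]
6: R B4 → L0 miss wb→B0 [-]
7: W B4 → L0 hit [D]
8: W B6 → L2 miss [D]
9: R B9 → L1 miss wb→B1 [-]
10: W B9 → L1 hit [D]
11: W B4 → L0 hit [D]
12: W B9 → L1 hit [D]
13: W B6 → L2 hit [D]
14: R B3 → L3 miss [-]
15: R B3 → L3 hit [-]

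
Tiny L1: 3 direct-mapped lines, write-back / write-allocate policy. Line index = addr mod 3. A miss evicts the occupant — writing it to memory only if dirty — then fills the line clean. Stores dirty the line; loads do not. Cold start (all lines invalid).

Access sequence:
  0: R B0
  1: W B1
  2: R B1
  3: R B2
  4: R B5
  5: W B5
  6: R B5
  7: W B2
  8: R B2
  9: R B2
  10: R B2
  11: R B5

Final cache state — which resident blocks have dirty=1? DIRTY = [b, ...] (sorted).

DIRTY = [1]

  0 | R B0 → L0 miss [-]
  1 | W B1 → L1 miss [D]
  2 | R B1 → L1 hit [D]
  3 | R B2 → L2 miss [-]
  4 | R B5 → L2 miss [-]
  5 | W B5 → L2 hit [D]
  6 | R B5 → L2 hit [D]
  7 | W B2 → L2 miss wb→B5 [D]
  8 | R B2 → L2 hit [D]
  9 | R B2 → L2 hit [D]
  10 | R B2 → L2 hit [D]
  11 | R B5 → L2 miss wb→B2 [-]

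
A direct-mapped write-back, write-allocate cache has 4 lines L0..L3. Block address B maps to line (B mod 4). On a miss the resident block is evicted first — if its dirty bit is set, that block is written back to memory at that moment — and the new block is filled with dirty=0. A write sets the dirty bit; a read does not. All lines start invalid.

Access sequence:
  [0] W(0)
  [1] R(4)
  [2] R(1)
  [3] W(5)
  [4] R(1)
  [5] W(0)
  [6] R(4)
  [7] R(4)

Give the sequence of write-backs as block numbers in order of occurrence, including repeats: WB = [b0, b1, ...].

0: W B0 → L0 miss [D]
1: R B4 → L0 miss wb→B0 [-]
2: R B1 → L1 miss [-]
3: W B5 → L1 miss [D]
4: R B1 → L1 miss wb→B5 [-]
5: W B0 → L0 miss [D]
6: R B4 → L0 miss wb→B0 [-]
7: R B4 → L0 hit [-]

WB = [0, 5, 0]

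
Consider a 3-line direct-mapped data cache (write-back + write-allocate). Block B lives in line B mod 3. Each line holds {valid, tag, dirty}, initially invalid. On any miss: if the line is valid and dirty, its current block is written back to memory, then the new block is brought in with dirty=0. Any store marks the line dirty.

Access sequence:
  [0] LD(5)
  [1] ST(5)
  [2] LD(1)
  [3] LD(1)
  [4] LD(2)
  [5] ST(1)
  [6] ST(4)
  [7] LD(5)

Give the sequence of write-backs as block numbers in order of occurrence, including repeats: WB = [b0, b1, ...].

  0 | R B5 → L2 miss [-]
  1 | W B5 → L2 hit [D]
  2 | R B1 → L1 miss [-]
  3 | R B1 → L1 hit [-]
  4 | R B2 → L2 miss wb→B5 [-]
  5 | W B1 → L1 hit [D]
  6 | W B4 → L1 miss wb→B1 [D]
  7 | R B5 → L2 miss [-]

WB = [5, 1]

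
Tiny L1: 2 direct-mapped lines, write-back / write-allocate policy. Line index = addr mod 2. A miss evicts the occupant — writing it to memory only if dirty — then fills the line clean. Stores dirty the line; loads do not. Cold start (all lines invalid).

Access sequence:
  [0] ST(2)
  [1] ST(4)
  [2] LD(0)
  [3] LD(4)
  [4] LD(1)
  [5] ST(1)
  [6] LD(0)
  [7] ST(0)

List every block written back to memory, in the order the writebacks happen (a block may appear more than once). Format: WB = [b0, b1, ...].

0: W B2 → L0 miss [D]
1: W B4 → L0 miss wb→B2 [D]
2: R B0 → L0 miss wb→B4 [-]
3: R B4 → L0 miss [-]
4: R B1 → L1 miss [-]
5: W B1 → L1 hit [D]
6: R B0 → L0 miss [-]
7: W B0 → L0 hit [D]

WB = [2, 4]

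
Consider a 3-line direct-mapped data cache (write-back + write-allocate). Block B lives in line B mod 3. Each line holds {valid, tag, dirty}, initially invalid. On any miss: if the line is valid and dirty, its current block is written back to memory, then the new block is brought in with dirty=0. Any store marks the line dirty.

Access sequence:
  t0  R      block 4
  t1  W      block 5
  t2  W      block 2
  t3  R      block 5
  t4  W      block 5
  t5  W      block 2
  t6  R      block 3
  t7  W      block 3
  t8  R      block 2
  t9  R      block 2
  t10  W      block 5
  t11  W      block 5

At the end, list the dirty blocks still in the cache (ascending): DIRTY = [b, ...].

DIRTY = [3, 5]

0: R B4 -> L1 miss  d=-]
1: W B5 -> L2 miss  d=D]
2: W B2 -> L2 miss wb->B5  d=D]
3: R B5 -> L2 miss wb->B2  d=-]
4: W B5 -> L2 hit  d=D]
5: W B2 -> L2 miss wb->B5  d=D]
6: R B3 -> L0 miss  d=-]
7: W B3 -> L0 hit  d=D]
8: R B2 -> L2 hit  d=D]
9: R B2 -> L2 hit  d=D]
10: W B5 -> L2 miss wb->B2  d=D]
11: W B5 -> L2 hit  d=D]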